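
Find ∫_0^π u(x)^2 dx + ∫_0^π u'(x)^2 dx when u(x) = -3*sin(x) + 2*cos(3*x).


||u||_{H^1(0,π)}^2 = 29*π

u'(x) = -6*sin(3*x) - 3*cos(x).
Expand u² and (u')² and integrate term by term on (0, π), using: for integers n ≥ 1, ∫_0^π sin²(nx) dx = ∫_0^π cos²(nx) dx = π/2; for n ≠ n', ∫_0^π sin(nx)sin(n'x) dx = ∫_0^π cos(nx)cos(n'x) dx = 0; and by product-to-sum, ∫_0^π sin(nx)cos(n'x) dx = ½∫_0^π [sin((n+n')x) + sin((n−n')x)] dx, which is 0 when n+n' is even and 2n/(n²−n'²) when n+n' is odd (it need not vanish on (0, π)).
  u² squared terms: (-3)²·∫sin(x)² dx = 9·π/2 = 9*π/2;  (2)²·∫cos(3x)² dx = 4·π/2 = 2*π.
  u² cross terms: 2·(-3)·(2)·∫sin(x)·cos(3x) dx = -12·(0) = 0.
  So ∫_0^π u² dx = 9*π/2 + 2*π + 0 = 13*π/2.
  (u')² squared terms: (-6)²·∫sin(3x)² dx = 36·π/2 = 18*π;  (-3)²·∫cos(x)² dx = 9·π/2 = 9*π/2.
  (u')² cross terms: 2·(-6)·(-3)·∫sin(3x)·cos(x) dx = 36·(0) = 0.
  So ∫_0^π (u')² dx = 18*π + 9*π/2 + 0 = 45*π/2.
||u||_{H^1}^2 = (13*π/2) + (45*π/2) = 29*π.


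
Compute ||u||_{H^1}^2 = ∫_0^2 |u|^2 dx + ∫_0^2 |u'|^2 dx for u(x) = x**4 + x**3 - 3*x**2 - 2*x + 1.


||u||_{H^1}^2 = 70318/315

The H^1 norm (squared) on an interval (0, L) is
  ||u||_{H^1}^2 = ∫_0^L u(x)^2 dx + ∫_0^L u'(x)^2 dx.
Compute u'(x) = 4*x**3 + 3*x**2 - 6*x - 2.
Then u(x)^2 = x**8 + 2*x**7 - 5*x**6 - 10*x**5 + 7*x**4 + 14*x**3 - 2*x**2 - 4*x + 1 and u'(x)^2 = 16*x**6 + 24*x**5 - 39*x**4 - 52*x**3 + 24*x**2 + 24*x + 4.
Integrate each monomial from 0 to 2 using ∫_0^2 c·x^n dx = c·2^(n+1)/(n+1):
  ∫_0^2 u(x)^2 dx = ∫_0^2 (x^8 + 2*x^7 - 5*x^6 - 10*x^5 + 7*x^4 + 14*x^3 - 2*x^2 - 4*x + 1) dx. Term by term:
    ∫_0^2 x^8 dx = 512/9;  ∫_0^2 2*x^7 dx = 64;  ∫_0^2 -5*x^6 dx = -640/7;
    ∫_0^2 -10*x^5 dx = -320/3;  ∫_0^2 7*x^4 dx = 224/5;  ∫_0^2 14*x^3 dx = 56;
    ∫_0^2 -2*x^2 dx = -16/3;  ∫_0^2 -4*x dx = -8;  ∫_0^2 1 dx = 2.
  Sum: 512/9 + 64 − 640/7 − 320/3 + 224/5 + 56 − 16/3 − 8 + 2 = 3862/315.
  ∫_0^2 u'(x)^2 dx = ∫_0^2 (16*x^6 + 24*x^5 - 39*x^4 - 52*x^3 + 24*x^2 + 24*x + 4) dx. Term by term:
    ∫_0^2 16*x^6 dx = 2048/7;  ∫_0^2 24*x^5 dx = 256;  ∫_0^2 -39*x^4 dx = -1248/5;
    ∫_0^2 -52*x^3 dx = -208;  ∫_0^2 24*x^2 dx = 64;  ∫_0^2 24*x dx = 48;
    ∫_0^2 4 dx = 8.
  Sum: 2048/7 + 256 − 1248/5 − 208 + 64 + 48 + 8 = 7384/35.
Adding: ||u||_{H^1}^2 = 3862/315 + 7384/35 = 70318/315.


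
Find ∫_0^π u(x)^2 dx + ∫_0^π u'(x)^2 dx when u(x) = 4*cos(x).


||u||_{H^1(0,π)}^2 = 16*π

u'(x) = -4*sin(x).
Expand u² and (u')² and integrate term by term on (0, π), using: for integers n ≥ 1, ∫_0^π sin²(nx) dx = ∫_0^π cos²(nx) dx = π/2; for n ≠ n', ∫_0^π sin(nx)sin(n'x) dx = ∫_0^π cos(nx)cos(n'x) dx = 0; and by product-to-sum, ∫_0^π sin(nx)cos(n'x) dx = ½∫_0^π [sin((n+n')x) + sin((n−n')x)] dx, which is 0 when n+n' is even and 2n/(n²−n'²) when n+n' is odd (it need not vanish on (0, π)).
  u² squared terms: (4)²·∫cos(x)² dx = 16·π/2 = 8*π.
  So ∫_0^π u² dx = 8*π.
  (u')² squared terms: (-4)²·∫sin(x)² dx = 16·π/2 = 8*π.
  So ∫_0^π (u')² dx = 8*π.
||u||_{H^1}^2 = (8*π) + (8*π) = 16*π.


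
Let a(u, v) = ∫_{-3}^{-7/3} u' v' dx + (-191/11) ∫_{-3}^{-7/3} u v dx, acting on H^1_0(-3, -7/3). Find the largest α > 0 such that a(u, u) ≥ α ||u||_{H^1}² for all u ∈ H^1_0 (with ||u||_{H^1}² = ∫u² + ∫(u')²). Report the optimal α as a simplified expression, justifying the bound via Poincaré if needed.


α = (-764 + 99*π^2)/(11*(4 + 9*π^2))

Coercivity of a(·,·) on H^1_0(-3, -7/3) means a(u, u) ≥ α ||u||_{H^1}² for every u ∈ H^1_0.
The interval has length L = 2/3, and Poincaré/coercivity depend only on L. Here a(u, u) = ∫(u')² + (-191/11)·∫u².
Here c = -191/11 < 0 with |c| < (π/L)² = 9*π^2/4, so coercivity still holds. The condition a(u,u) ≥ α||u||_{H^1}² reads (1−α)∫(u')² ≥ (α−c)∫u². Any admissible α is ≤ 1 (rapidly oscillating u have ∫u²/∫(u')² → 0), and α = 1 would force 0 ≥ (1−c)∫u², impossible since c < 1; so 1−α > 0. By the sharp Poincaré inequality on H^1_0 of an interval of length L, ∫(u')² ≥ (π/L)²∫u² with equality for the first sine mode sin(π(x−x₀)/L) (x₀ the left endpoint), so the inequality holds for all u iff (1−α)(π/L)² ≥ α − c, i.e. α ≤ ((π/L)² + c)/((π/L)² + 1) = (1 + c(L/π)²)/(1 + (L/π)²). (Direct route, valid since c ≤ 0: Poincaré gives c∫u² ≥ c(L/π)²∫(u')², so a(u,u) ≥ (1 + c(L/π)²)∫(u')², while ||u||_{H^1}² ≤ (1 + (L/π)²)∫(u')²; dividing yields the same α.) With (π/L)² = 9*π^2/4 and c = -191/11, the largest admissible constant is α = ((π/L)² + c)/((π/L)² + 1).
Simplifying, α = (-764 + 99*π^2)/(11*(4 + 9*π^2)).


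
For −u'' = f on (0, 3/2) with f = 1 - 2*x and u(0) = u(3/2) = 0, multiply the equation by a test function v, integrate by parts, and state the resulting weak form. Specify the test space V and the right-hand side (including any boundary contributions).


V = H^1_0(0, 3/2) (so v(0) = v(3/2) = 0); weak form: ∫_0^3/2 u'v' dx = ∫_0^3/2 (1 - 2*x) v dx for all v ∈ V.

Multiply both sides by a test function v and integrate from 0 to 3/2:
  ∫_0^3/2 −u''(x) v(x) dx = ∫_0^3/2 f(x) v(x) dx.
Integrate the LHS by parts once:
  ∫_0^3/2 −u'' v dx = −[u'(x) v(x)]_0^3/2 + ∫_0^3/2 u'(x) v'(x) dx.
Thus ∫_0^3/2 u'(x) v'(x) dx = ∫_0^3/2 f(x) v(x) dx + [u'(x) v(x)]_0^3/2.
Choose V so that boundary terms are either known or forced to vanish.
u is Dirichlet: u(0) = u(3/2) = 0. Let V = H^1_0(0, 3/2); then v(0) = v(3/2) = 0, and [u' v]_0^3/2 = 0.
Weak formulation: find u (satisfying any essential BC) such that ∫_0^3/2 u'(x) v'(x) dx = ∫_0^3/2 f v dx for all v ∈ V.
Substituting f(x) = 1 - 2*x, the right-hand side is ∫_0^3/2 (1 - 2*x) v dx.


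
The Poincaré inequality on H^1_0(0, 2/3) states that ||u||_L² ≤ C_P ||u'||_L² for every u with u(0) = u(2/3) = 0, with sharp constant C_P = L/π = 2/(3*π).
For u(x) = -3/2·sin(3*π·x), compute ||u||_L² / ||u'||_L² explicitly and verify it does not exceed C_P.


||u||_L² / ||u'||_L² = 1/(3*π) < C_P = 2/(3*π).

u(x) = -3/2·sin(3*π·x), so u'(x) = -9*π*cos(3*π*x)/2.
Writing u(x) = A·sin(kπx/L) with A = -3/2 and k = 2, use ∫_0^L sin²(kπx/L) dx = L/2 and ∫_0^L cos²(kπx/L) dx = L/2.
u² = 9/4·sin²(3*π·x) and (u')² = 81*π^2/4·cos²(3*π·x), and each of sin², cos² integrates to L/2 = 1/3 over (0, 2/3).
∫_0^2/3 u² dx = 3/4, so ||u||_L² = sqrt(3)/2.
∫_0^2/3 (u')² dx = 27*π^2/4, so ||u'||_L² = 3*sqrt(3)*π/2.
Ratio ||u||_L² / ||u'||_L² = 1/(3*π).
Sharp Poincaré constant on H^1_0(0, 2/3) is C_P = L/π = 2/(3*π), achieved by sin(3*π/2·x).
This is the k = 2 harmonic; the ratio L/(kπ) is strictly less than C_P = L/π, consistent with the sharp inequality ||u||_L² ≤ C_P ||u'||_L².


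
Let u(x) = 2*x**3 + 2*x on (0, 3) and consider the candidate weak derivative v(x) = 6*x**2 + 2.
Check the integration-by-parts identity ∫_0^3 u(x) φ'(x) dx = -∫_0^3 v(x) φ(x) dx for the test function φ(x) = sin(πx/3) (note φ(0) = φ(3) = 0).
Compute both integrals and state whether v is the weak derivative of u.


LHS = -174/π + 648/π^3, RHS = -174/π + 648/π^3. Yes, v = u' weakly.

u(x) = 2*x**3 + 2*x, classical derivative u'(x) = 6*x**2 + 2.
φ(x) = sin(πx/3), so φ'(x) = π*cos(π*x/3)/3.
Note φ(0) = φ(3) = 0, so the boundary term u·φ vanishes.
LHS = ∫_0^3 u(x) φ'(x) dx = ∫_0^3 (2*π*x^3*cos(π*x/3)/3 + 2*π*x*cos(π*x/3)/3) dx. Term by term:
  ∫_0^3 2*π*x*cos(π*x/3)/3 dx = -12/π;  ∫_0^3 2*π*x^3*cos(π*x/3)/3 dx = -162/π + 648/π^3.
Sum: -12/π + -162/π + 648/π^3 = -174/π + 648/π^3.
So LHS = -174/π + 648/π^3.
∫_0^3 v(x) φ(x) dx = ∫_0^3 (6*x^2*sin(π*x/3) + 2*sin(π*x/3)) dx. Term by term:
  ∫_0^3 2*sin(π*x/3) dx = 12/π;  ∫_0^3 6*x^2*sin(π*x/3) dx = -648/π^3 + 162/π.
Sum: 12/π + -648/π^3 + 162/π = -648/π^3 + 174/π.
So RHS = -∫_0^3 v(x) φ(x) dx = -174/π + 648/π^3.
LHS = RHS, so the identity holds for this test φ.
Moreover u is smooth here and v(x) = u'(x) = 6*x**2 + 2 pointwise, so the identity holds for every test function. Hence v is the weak derivative of u.


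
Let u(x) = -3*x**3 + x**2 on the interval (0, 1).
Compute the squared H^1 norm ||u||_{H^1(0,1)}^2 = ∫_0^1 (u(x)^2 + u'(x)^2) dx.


||u||_{H^1}^2 = 947/105

The H^1 norm (squared) on an interval (0, L) is
  ||u||_{H^1}^2 = ∫_0^L u(x)^2 dx + ∫_0^L u'(x)^2 dx.
Compute u'(x) = -9*x**2 + 2*x.
Then u(x)^2 = 9*x**6 - 6*x**5 + x**4 and u'(x)^2 = 81*x**4 - 36*x**3 + 4*x**2.
Integrate each monomial from 0 to 1 using ∫_0^1 c·x^n dx = c·1^(n+1)/(n+1):
  ∫_0^1 u(x)^2 dx = ∫_0^1 (9*x^6 - 6*x^5 + x^4) dx. Term by term:
    ∫_0^1 9*x^6 dx = 9/7;  ∫_0^1 -6*x^5 dx = -1;  ∫_0^1 x^4 dx = 1/5.
  Sum: 9/7 − 1 + 1/5 = 17/35.
  ∫_0^1 u'(x)^2 dx = ∫_0^1 (81*x^4 - 36*x^3 + 4*x^2) dx. Term by term:
    ∫_0^1 81*x^4 dx = 81/5;  ∫_0^1 -36*x^3 dx = -9;  ∫_0^1 4*x^2 dx = 4/3.
  Sum: 81/5 − 9 + 4/3 = 128/15.
Adding: ||u||_{H^1}^2 = 17/35 + 128/15 = 947/105.


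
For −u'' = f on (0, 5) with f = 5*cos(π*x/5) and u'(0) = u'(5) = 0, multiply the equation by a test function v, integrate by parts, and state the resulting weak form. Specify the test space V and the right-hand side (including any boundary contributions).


V = H^1(0, 5) (no boundary constraint on v; u is determined up to an additive constant); weak form: ∫_0^5 u'v' dx = ∫_0^5 (5*cos(π*x/5)) v dx for all v ∈ V.

Multiply both sides by a test function v and integrate from 0 to 5:
  ∫_0^5 −u''(x) v(x) dx = ∫_0^5 f(x) v(x) dx.
Integrate the LHS by parts once:
  ∫_0^5 −u'' v dx = −[u'(x) v(x)]_0^5 + ∫_0^5 u'(x) v'(x) dx.
Thus ∫_0^5 u'(x) v'(x) dx = ∫_0^5 f(x) v(x) dx + [u'(x) v(x)]_0^5.
Choose V so that boundary terms are either known or forced to vanish.
u has homogeneous Neumann: u'(0) = u'(5) = 0. So [u' v]_0^5 = 0·v(5) − 0·v(0) = 0 for any v; take V = H^1(0, 5).
Weak formulation: find u (satisfying any essential BC) such that ∫_0^5 u'(x) v'(x) dx = ∫_0^5 f v dx for all v ∈ V (homogeneous Neumann, so boundary terms vanish).
Substituting f(x) = 5*cos(π*x/5), the right-hand side is ∫_0^5 (5*cos(π*x/5)) v dx.
Compatibility check (pure Neumann): taking v ≡ 1 ∈ V gives 0 = ∫_0^5 f dx + (0) − (0), i.e. ∫_0^5 f dx must equal u'(0) − u'(5) = 0. Indeed ∫_0^5 (5*cos(π*x/5)) dx = 0, so the data are compatible. The solution is then unique only up to an additive constant (fix it e.g. by requiring ∫_0^5 u dx = 0).


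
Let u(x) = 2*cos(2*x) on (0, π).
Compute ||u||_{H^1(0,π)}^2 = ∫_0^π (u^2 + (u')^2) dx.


||u||_{H^1(0,π)}^2 = 10*π

u'(x) = -4*sin(2*x).
Expand u² and (u')² and integrate term by term on (0, π), using: for integers n ≥ 1, ∫_0^π sin²(nx) dx = ∫_0^π cos²(nx) dx = π/2; for n ≠ n', ∫_0^π sin(nx)sin(n'x) dx = ∫_0^π cos(nx)cos(n'x) dx = 0; and by product-to-sum, ∫_0^π sin(nx)cos(n'x) dx = ½∫_0^π [sin((n+n')x) + sin((n−n')x)] dx, which is 0 when n+n' is even and 2n/(n²−n'²) when n+n' is odd (it need not vanish on (0, π)).
  u² squared terms: (2)²·∫cos(2x)² dx = 4·π/2 = 2*π.
  So ∫_0^π u² dx = 2*π.
  (u')² squared terms: (-4)²·∫sin(2x)² dx = 16·π/2 = 8*π.
  So ∫_0^π (u')² dx = 8*π.
||u||_{H^1}^2 = (2*π) + (8*π) = 10*π.


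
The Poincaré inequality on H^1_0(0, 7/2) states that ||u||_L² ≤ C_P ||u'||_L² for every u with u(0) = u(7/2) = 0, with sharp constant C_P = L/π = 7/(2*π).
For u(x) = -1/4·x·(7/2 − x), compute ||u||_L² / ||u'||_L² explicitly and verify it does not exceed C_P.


||u||_L² / ||u'||_L² = 7*sqrt(10)/20 < C_P = 7/(2*π).

u(x) = -1/4·x·(7/2 − x), so u'(x) = x/2 - 7/8.
u(x) = -1/4·x·(7/2 − x) vanishes at x = 0 and x = 7/2, so u ∈ H^1_0(0, 7/2). Differentiate via the product rule and integrate the resulting polynomials term by term.
  ∫_0^7/2 u² dx = ∫_0^7/2 (x^4/16 - 7*x^3/16 + 49*x^2/64) dx. Term by term:
    ∫_0^7/2 x^4/16 dx = 16807/2560;  ∫_0^7/2 -7*x^3/16 dx = -16807/1024;  ∫_0^7/2 49*x^2/64 dx = 16807/1536.
  Sum: 16807/2560 − 16807/1024 + 16807/1536 = 16807/15360.
  ∫_0^7/2 (u')² dx = ∫_0^7/2 (x^2/4 - 7*x/8 + 49/64) dx. Term by term:
    ∫_0^7/2 x^2/4 dx = 343/96;  ∫_0^7/2 -7*x/8 dx = -343/64;  ∫_0^7/2 49/64 dx = 343/128.
  Sum: 343/96 − 343/64 + 343/128 = 343/384.
∫_0^7/2 u² dx = 16807/15360, so ||u||_L² = 49*sqrt(105)/480.
∫_0^7/2 (u')² dx = 343/384, so ||u'||_L² = 7*sqrt(42)/48.
Ratio ||u||_L² / ||u'||_L² = 7*sqrt(10)/20.
Sharp Poincaré constant on H^1_0(0, 7/2) is C_P = L/π = 7/(2*π), achieved by sin(2*π/7·x).
A polynomial bump cannot attain the sharp Poincaré constant (only the first sine eigenfunction does), so the ratio is strictly less than C_P, consistent with ||u||_L² ≤ C_P ||u'||_L².


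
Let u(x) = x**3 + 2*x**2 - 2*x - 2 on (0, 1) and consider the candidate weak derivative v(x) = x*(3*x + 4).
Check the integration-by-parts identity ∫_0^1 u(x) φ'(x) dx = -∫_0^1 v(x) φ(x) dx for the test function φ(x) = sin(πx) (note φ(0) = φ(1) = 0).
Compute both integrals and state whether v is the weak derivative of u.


LHS = -3/π + 12/π^3, RHS = -7/π + 12/π^3. No, v is not the weak derivative of u.

u(x) = x**3 + 2*x**2 - 2*x - 2, classical derivative u'(x) = 3*x**2 + 4*x - 2.
φ(x) = sin(πx), so φ'(x) = π*cos(π*x).
Note φ(0) = φ(1) = 0, so the boundary term u·φ vanishes.
LHS = ∫_0^1 u(x) φ'(x) dx = ∫_0^1 (π*x^3*cos(π*x) + 2*π*x^2*cos(π*x) - 2*π*x*cos(π*x) - 2*π*cos(π*x)) dx. Term by term:
  ∫_0^1 -2*π*cos(π*x) dx = 0;  ∫_0^1 π*x^3*cos(π*x) dx = -3/π + 12/π^3;  ∫_0^1 -2*π*x*cos(π*x) dx = 4/π;
  ∫_0^1 2*π*x^2*cos(π*x) dx = -4/π.
Sum: 0 + -3/π + 12/π^3 + 4/π − 4/π = -3/π + 12/π^3.
So LHS = -3/π + 12/π^3.
∫_0^1 v(x) φ(x) dx = ∫_0^1 (3*x^2*sin(π*x) + 4*x*sin(π*x)) dx. Term by term:
  ∫_0^1 3*x^2*sin(π*x) dx = -12/π^3 + 3/π;  ∫_0^1 4*x*sin(π*x) dx = 4/π.
Sum: -12/π^3 + 3/π + 4/π = -12/π^3 + 7/π.
So RHS = -∫_0^1 v(x) φ(x) dx = -7/π + 12/π^3.
LHS − RHS = 4/π ≠ 0, so the identity fails.
(For a valid weak derivative the identity must hold for EVERY test function, in particular this one. The failure shows v is NOT the weak derivative of u.)
Correct weak derivative would be u'(x) = 3*x**2 + 4*x - 2.


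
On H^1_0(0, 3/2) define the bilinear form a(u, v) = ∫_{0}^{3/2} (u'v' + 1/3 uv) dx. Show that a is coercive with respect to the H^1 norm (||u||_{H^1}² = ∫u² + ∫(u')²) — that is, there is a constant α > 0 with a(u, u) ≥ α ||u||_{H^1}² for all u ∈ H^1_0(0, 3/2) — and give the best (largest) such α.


α = (3 + 4*π^2)/(9 + 4*π^2)

Coercivity of a(·,·) on H^1_0(0, 3/2) means a(u, u) ≥ α ||u||_{H^1}² for every u ∈ H^1_0.
The interval has length L = 3/2, and Poincaré/coercivity depend only on L. Here a(u, u) = ∫(u')² + (1/3)·∫u².
Here 0 < c = 1/3 < 1. The condition a(u,u) ≥ α||u||_{H^1}² reads (1−α)∫(u')² ≥ (α−c)∫u². Any admissible α is ≤ 1 (rapidly oscillating u have ∫u²/∫(u')² → 0), and α = 1 would force 0 ≥ (1−c)∫u², impossible since c < 1; so 1−α > 0. By the sharp Poincaré inequality on H^1_0 of an interval of length L, ∫(u')² ≥ (π/L)²∫u² with equality for the first sine mode sin(π(x−x₀)/L) (x₀ the left endpoint), so the inequality holds for all u iff (1−α)(π/L)² ≥ α − c, i.e. α ≤ ((π/L)² + c)/((π/L)² + 1) = (1 + c(L/π)²)/(1 + (L/π)²). With (π/L)² = 4*π^2/9 and c = 1/3, the largest admissible constant is α = ((π/L)² + c)/((π/L)² + 1).
Simplifying, α = (3 + 4*π^2)/(9 + 4*π^2).


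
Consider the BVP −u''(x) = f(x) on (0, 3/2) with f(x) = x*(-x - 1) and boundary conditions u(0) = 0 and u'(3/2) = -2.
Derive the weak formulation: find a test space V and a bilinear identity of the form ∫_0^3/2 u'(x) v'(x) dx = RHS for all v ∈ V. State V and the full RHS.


V = {v ∈ H^1(0, 3/2) : v(0) = 0} (test functions vanish at x = 0 where u is specified); weak form: ∫_0^3/2 u'v' dx = ∫_0^3/2 (x*(-x - 1)) v dx − 2·v(3/2) for all v ∈ V.

Multiply both sides by a test function v and integrate from 0 to 3/2:
  ∫_0^3/2 −u''(x) v(x) dx = ∫_0^3/2 f(x) v(x) dx.
Integrate the LHS by parts once:
  ∫_0^3/2 −u'' v dx = −[u'(x) v(x)]_0^3/2 + ∫_0^3/2 u'(x) v'(x) dx.
Thus ∫_0^3/2 u'(x) v'(x) dx = ∫_0^3/2 f(x) v(x) dx + [u'(x) v(x)]_0^3/2.
Choose V so that boundary terms are either known or forced to vanish.
Mixed BC: u(0) = 0 (Dirichlet) and u'(3/2) = -2 (Neumann). Define V = {v ∈ H^1(0, 3/2) : v(0) = 0}. Then [u' v]_0^3/2 = u'(3/2)·v(3/2) − u'(0)·0 = − 2·v(3/2).
Weak formulation: find u (satisfying any essential BC) such that ∫_0^3/2 u'(x) v'(x) dx = ∫_0^3/2 f v dx − 2·v(3/2) for all v ∈ V (Dirichlet at 0 absorbed into V; Neumann datum at x = 3/2 contributes the boundary term).
Substituting f(x) = x*(-x - 1), the right-hand side is ∫_0^3/2 (x*(-x - 1)) v dx − 2·v(3/2).


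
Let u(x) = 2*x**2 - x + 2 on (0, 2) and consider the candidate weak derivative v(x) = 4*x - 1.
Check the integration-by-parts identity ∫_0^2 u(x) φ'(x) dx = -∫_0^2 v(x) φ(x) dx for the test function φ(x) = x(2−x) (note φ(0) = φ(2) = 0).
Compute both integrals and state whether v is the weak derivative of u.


LHS = -4, RHS = -4. Yes, v = u' weakly.

u(x) = 2*x**2 - x + 2, classical derivative u'(x) = 4*x - 1.
φ(x) = x(2−x), so φ'(x) = 2 - 2*x.
Note φ(0) = φ(2) = 0, so the boundary term u·φ vanishes.
LHS = ∫_0^2 u(x) φ'(x) dx = ∫_0^2 (-4*x^3 + 6*x^2 - 6*x + 4) dx. Term by term:
  ∫_0^2 -4*x^3 dx = -16;  ∫_0^2 6*x^2 dx = 16;  ∫_0^2 -6*x dx = -12;
  ∫_0^2 4 dx = 8.
Sum: -16 + 16 − 12 + 8 = -4.
So LHS = -4.
∫_0^2 v(x) φ(x) dx = ∫_0^2 (-4*x^3 + 9*x^2 - 2*x) dx. Term by term:
  ∫_0^2 -4*x^3 dx = -16;  ∫_0^2 9*x^2 dx = 24;  ∫_0^2 -2*x dx = -4.
Sum: -16 + 24 − 4 = 4.
So RHS = -∫_0^2 v(x) φ(x) dx = -4.
LHS = RHS, so the identity holds for this test φ.
Moreover u is smooth here and v(x) = u'(x) = 4*x - 1 pointwise, so the identity holds for every test function. Hence v is the weak derivative of u.


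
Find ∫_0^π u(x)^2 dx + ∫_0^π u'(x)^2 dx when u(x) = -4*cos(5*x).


||u||_{H^1(0,π)}^2 = 208*π

u'(x) = 20*sin(5*x).
Expand u² and (u')² and integrate term by term on (0, π), using: for integers n ≥ 1, ∫_0^π sin²(nx) dx = ∫_0^π cos²(nx) dx = π/2; for n ≠ n', ∫_0^π sin(nx)sin(n'x) dx = ∫_0^π cos(nx)cos(n'x) dx = 0; and by product-to-sum, ∫_0^π sin(nx)cos(n'x) dx = ½∫_0^π [sin((n+n')x) + sin((n−n')x)] dx, which is 0 when n+n' is even and 2n/(n²−n'²) when n+n' is odd (it need not vanish on (0, π)).
  u² squared terms: (-4)²·∫cos(5x)² dx = 16·π/2 = 8*π.
  So ∫_0^π u² dx = 8*π.
  (u')² squared terms: (20)²·∫sin(5x)² dx = 400·π/2 = 200*π.
  So ∫_0^π (u')² dx = 200*π.
||u||_{H^1}^2 = (8*π) + (200*π) = 208*π.


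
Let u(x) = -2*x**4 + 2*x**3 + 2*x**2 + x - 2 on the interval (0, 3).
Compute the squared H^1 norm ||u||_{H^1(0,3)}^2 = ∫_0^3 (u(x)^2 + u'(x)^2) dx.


||u||_{H^1}^2 = 348618/35

The H^1 norm (squared) on an interval (0, L) is
  ||u||_{H^1}^2 = ∫_0^L u(x)^2 dx + ∫_0^L u'(x)^2 dx.
Compute u'(x) = -8*x**3 + 6*x**2 + 4*x + 1.
Then u(x)^2 = 4*x**8 - 8*x**7 - 4*x**6 + 4*x**5 + 16*x**4 - 4*x**3 - 7*x**2 - 4*x + 4 and u'(x)^2 = 64*x**6 - 96*x**5 - 28*x**4 + 32*x**3 + 28*x**2 + 8*x + 1.
Integrate each monomial from 0 to 3 using ∫_0^3 c·x^n dx = c·3^(n+1)/(n+1):
  ∫_0^3 u(x)^2 dx = ∫_0^3 (4*x^8 - 8*x^7 - 4*x^6 + 4*x^5 + 16*x^4 - 4*x^3 - 7*x^2 - 4*x + 4) dx. Term by term:
    ∫_0^3 4*x^8 dx = 8748;  ∫_0^3 -8*x^7 dx = -6561;  ∫_0^3 -4*x^6 dx = -8748/7;
    ∫_0^3 4*x^5 dx = 486;  ∫_0^3 16*x^4 dx = 3888/5;  ∫_0^3 -4*x^3 dx = -81;
    ∫_0^3 -7*x^2 dx = -63;  ∫_0^3 -4*x dx = -18;  ∫_0^3 4 dx = 12.
  Sum: 8748 − 6561 − 8748/7 + 486 + 3888/5 − 81 − 63 − 18 + 12 = 71781/35.
  ∫_0^3 u'(x)^2 dx = ∫_0^3 (64*x^6 - 96*x^5 - 28*x^4 + 32*x^3 + 28*x^2 + 8*x + 1) dx. Term by term:
    ∫_0^3 64*x^6 dx = 139968/7;  ∫_0^3 -96*x^5 dx = -11664;  ∫_0^3 -28*x^4 dx = -6804/5;
    ∫_0^3 32*x^3 dx = 648;  ∫_0^3 28*x^2 dx = 252;  ∫_0^3 8*x dx = 36;
    ∫_0^3 1 dx = 3.
  Sum: 139968/7 − 11664 − 6804/5 + 648 + 252 + 36 + 3 = 276837/35.
Adding: ||u||_{H^1}^2 = 71781/35 + 276837/35 = 348618/35.


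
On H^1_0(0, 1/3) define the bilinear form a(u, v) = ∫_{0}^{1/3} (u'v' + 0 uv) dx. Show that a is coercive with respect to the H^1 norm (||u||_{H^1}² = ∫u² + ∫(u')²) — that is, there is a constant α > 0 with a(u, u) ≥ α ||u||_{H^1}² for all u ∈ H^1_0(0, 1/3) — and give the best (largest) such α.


α = 9*π^2/(1 + 9*π^2)

Coercivity of a(·,·) on H^1_0(0, 1/3) means a(u, u) ≥ α ||u||_{H^1}² for every u ∈ H^1_0.
The interval has length L = 1/3, and Poincaré/coercivity depend only on L. Here a(u, u) = ∫(u')² + (0)·∫u².
Here c = 0, so a(u,u) = ∫(u')² alone. The condition a(u,u) ≥ α||u||_{H^1}² reads (1−α)∫(u')² ≥ (α−c)∫u². Any admissible α is ≤ 1 (rapidly oscillating u have ∫u²/∫(u')² → 0), and α = 1 would force 0 ≥ (1−c)∫u², impossible since c < 1; so 1−α > 0. By the sharp Poincaré inequality on H^1_0 of an interval of length L, ∫(u')² ≥ (π/L)²∫u² with equality for the first sine mode sin(π(x−x₀)/L) (x₀ the left endpoint), so the inequality holds for all u iff (1−α)(π/L)² ≥ α − c, i.e. α ≤ ((π/L)² + c)/((π/L)² + 1) = (1 + c(L/π)²)/(1 + (L/π)²). (Direct route, valid since c ≤ 0: Poincaré gives c∫u² ≥ c(L/π)²∫(u')², so a(u,u) ≥ (1 + c(L/π)²)∫(u')², while ||u||_{H^1}² ≤ (1 + (L/π)²)∫(u')²; dividing yields the same α.) With (π/L)² = 9*π^2 and c = 0, the largest admissible constant is α = ((π/L)² + c)/((π/L)² + 1).
Simplifying, α = 9*π^2/(1 + 9*π^2).


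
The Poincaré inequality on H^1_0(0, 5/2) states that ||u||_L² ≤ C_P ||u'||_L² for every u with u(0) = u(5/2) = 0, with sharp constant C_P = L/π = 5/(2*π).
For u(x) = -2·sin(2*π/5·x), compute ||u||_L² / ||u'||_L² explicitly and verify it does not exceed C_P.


||u||_L² / ||u'||_L² = 5/(2*π) = C_P.

u(x) = -2·sin(2*π/5·x), so u'(x) = -4*π*cos(2*π*x/5)/5.
Writing u(x) = A·sin(kπx/L) with A = -2 and k = 1, use ∫_0^L sin²(kπx/L) dx = L/2 and ∫_0^L cos²(kπx/L) dx = L/2.
u² = 4·sin²(2*π/5·x) and (u')² = 16*π^2/25·cos²(2*π/5·x), and each of sin², cos² integrates to L/2 = 5/4 over (0, 5/2).
∫_0^5/2 u² dx = 5, so ||u||_L² = sqrt(5).
∫_0^5/2 (u')² dx = 4*π^2/5, so ||u'||_L² = 2*sqrt(5)*π/5.
Ratio ||u||_L² / ||u'||_L² = 5/(2*π).
Sharp Poincaré constant on H^1_0(0, 5/2) is C_P = L/π = 5/(2*π), achieved by sin(2*π/5·x).
This is the k = 1 eigenfunction (up to amplitude), so the ratio equals the sharp Poincaré constant exactly.


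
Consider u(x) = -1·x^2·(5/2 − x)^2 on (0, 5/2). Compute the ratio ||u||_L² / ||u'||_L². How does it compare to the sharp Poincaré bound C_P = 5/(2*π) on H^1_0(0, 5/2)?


||u||_L² / ||u'||_L² = 5*sqrt(3)/12 < C_P = 5/(2*π).

u(x) = -1·x^2·(5/2 − x)^2, so u'(x) = x*(-8*x^2 + 30*x - 25)/2.
u(x) = -1·x^2·(5/2 − x)^2 vanishes at x = 0 and x = 5/2, so u ∈ H^1_0(0, 5/2). Differentiate via the product rule and integrate the resulting polynomials term by term.
  ∫_0^5/2 u² dx = ∫_0^5/2 (x^8 - 10*x^7 + 75*x^6/2 - 125*x^5/2 + 625*x^4/16) dx. Term by term:
    ∫_0^5/2 x^8 dx = 1953125/4608;  ∫_0^5/2 -10*x^7 dx = -1953125/1024;  ∫_0^5/2 75*x^6/2 dx = 5859375/1792;
    ∫_0^5/2 -125*x^5/2 dx = -1953125/768;  ∫_0^5/2 625*x^4/16 dx = 390625/512.
  Sum: 1953125/4608 − 1953125/1024 + 5859375/1792 − 1953125/768 + 390625/512 = 390625/64512.
  ∫_0^5/2 (u')² dx = ∫_0^5/2 (16*x^6 - 120*x^5 + 325*x^4 - 375*x^3 + 625*x^2/4) dx. Term by term:
    ∫_0^5/2 16*x^6 dx = 78125/56;  ∫_0^5/2 -120*x^5 dx = -78125/16;  ∫_0^5/2 325*x^4 dx = 203125/32;
    ∫_0^5/2 -375*x^3 dx = -234375/64;  ∫_0^5/2 625*x^2/4 dx = 78125/96.
  Sum: 78125/56 − 78125/16 + 203125/32 − 234375/64 + 78125/96 = 15625/1344.
∫_0^5/2 u² dx = 390625/64512, so ||u||_L² = 625*sqrt(7)/672.
∫_0^5/2 (u')² dx = 15625/1344, so ||u'||_L² = 125*sqrt(21)/168.
Ratio ||u||_L² / ||u'||_L² = 5*sqrt(3)/12.
Sharp Poincaré constant on H^1_0(0, 5/2) is C_P = L/π = 5/(2*π), achieved by sin(2*π/5·x).
A polynomial bump cannot attain the sharp Poincaré constant (only the first sine eigenfunction does), so the ratio is strictly less than C_P, consistent with ||u||_L² ≤ C_P ||u'||_L².


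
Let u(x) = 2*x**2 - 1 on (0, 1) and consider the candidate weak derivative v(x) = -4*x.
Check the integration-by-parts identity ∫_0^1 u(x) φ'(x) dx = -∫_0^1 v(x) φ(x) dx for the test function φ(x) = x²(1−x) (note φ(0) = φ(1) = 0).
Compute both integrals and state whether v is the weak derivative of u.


LHS = -1/5, RHS = 1/5. No, v is not the weak derivative of u.

u(x) = 2*x**2 - 1, classical derivative u'(x) = 4*x.
φ(x) = x²(1−x), so φ'(x) = x*(2 - 3*x).
Note φ(0) = φ(1) = 0, so the boundary term u·φ vanishes.
LHS = ∫_0^1 u(x) φ'(x) dx = ∫_0^1 (-6*x^4 + 4*x^3 + 3*x^2 - 2*x) dx. Term by term:
  ∫_0^1 -6*x^4 dx = -6/5;  ∫_0^1 4*x^3 dx = 1;  ∫_0^1 3*x^2 dx = 1;
  ∫_0^1 -2*x dx = -1.
Sum: -6/5 + 1 + 1 − 1 = -1/5.
So LHS = -1/5.
∫_0^1 v(x) φ(x) dx = ∫_0^1 (4*x^4 - 4*x^3) dx. Term by term:
  ∫_0^1 4*x^4 dx = 4/5;  ∫_0^1 -4*x^3 dx = -1.
Sum: 4/5 − 1 = -1/5.
So RHS = -∫_0^1 v(x) φ(x) dx = 1/5.
LHS − RHS = -2/5 ≠ 0, so the identity fails.
(For a valid weak derivative the identity must hold for EVERY test function, in particular this one. The failure shows v is NOT the weak derivative of u.)
Correct weak derivative would be u'(x) = 4*x.


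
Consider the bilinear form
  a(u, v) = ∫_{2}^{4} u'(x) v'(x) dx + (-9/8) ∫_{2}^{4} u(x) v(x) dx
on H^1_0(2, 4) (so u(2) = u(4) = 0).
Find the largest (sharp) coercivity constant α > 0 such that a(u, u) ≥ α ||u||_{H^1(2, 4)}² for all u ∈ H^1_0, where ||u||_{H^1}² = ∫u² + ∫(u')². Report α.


α = (-9/2 + π^2)/(4 + π^2)

Coercivity of a(·,·) on H^1_0(2, 4) means a(u, u) ≥ α ||u||_{H^1}² for every u ∈ H^1_0.
The interval has length L = 2, and Poincaré/coercivity depend only on L. Here a(u, u) = ∫(u')² + (-9/8)·∫u².
Here c = -9/8 < 0 with |c| < (π/L)² = π^2/4, so coercivity still holds. The condition a(u,u) ≥ α||u||_{H^1}² reads (1−α)∫(u')² ≥ (α−c)∫u². Any admissible α is ≤ 1 (rapidly oscillating u have ∫u²/∫(u')² → 0), and α = 1 would force 0 ≥ (1−c)∫u², impossible since c < 1; so 1−α > 0. By the sharp Poincaré inequality on H^1_0 of an interval of length L, ∫(u')² ≥ (π/L)²∫u² with equality for the first sine mode sin(π(x−x₀)/L) (x₀ the left endpoint), so the inequality holds for all u iff (1−α)(π/L)² ≥ α − c, i.e. α ≤ ((π/L)² + c)/((π/L)² + 1) = (1 + c(L/π)²)/(1 + (L/π)²). (Direct route, valid since c ≤ 0: Poincaré gives c∫u² ≥ c(L/π)²∫(u')², so a(u,u) ≥ (1 + c(L/π)²)∫(u')², while ||u||_{H^1}² ≤ (1 + (L/π)²)∫(u')²; dividing yields the same α.) With (π/L)² = π^2/4 and c = -9/8, the largest admissible constant is α = ((π/L)² + c)/((π/L)² + 1).
Simplifying, α = (-9/2 + π^2)/(4 + π^2).


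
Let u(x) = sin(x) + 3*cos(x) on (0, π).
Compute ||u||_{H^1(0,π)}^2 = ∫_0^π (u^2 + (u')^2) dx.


||u||_{H^1(0,π)}^2 = 10*π

u'(x) = -3*sin(x) + cos(x).
Expand u² and (u')² and integrate term by term on (0, π), using: for integers n ≥ 1, ∫_0^π sin²(nx) dx = ∫_0^π cos²(nx) dx = π/2; for n ≠ n', ∫_0^π sin(nx)sin(n'x) dx = ∫_0^π cos(nx)cos(n'x) dx = 0; and by product-to-sum, ∫_0^π sin(nx)cos(n'x) dx = ½∫_0^π [sin((n+n')x) + sin((n−n')x)] dx, which is 0 when n+n' is even and 2n/(n²−n'²) when n+n' is odd (it need not vanish on (0, π)).
  u² squared terms: (3)²·∫cos(x)² dx = 9·π/2 = 9*π/2;  (1)²·∫sin(x)² dx = 1·π/2 = π/2.
  u² cross terms: 2·(3)·(1)·∫cos(x)·sin(x) dx = 6·(0) = 0.
  So ∫_0^π u² dx = 9*π/2 + π/2 + 0 = 5*π.
  (u')² squared terms: (-3)²·∫sin(x)² dx = 9·π/2 = 9*π/2;  (1)²·∫cos(x)² dx = 1·π/2 = π/2.
  (u')² cross terms: 2·(-3)·(1)·∫sin(x)·cos(x) dx = -6·(0) = 0.
  So ∫_0^π (u')² dx = 9*π/2 + π/2 + 0 = 5*π.
||u||_{H^1}^2 = (5*π) + (5*π) = 10*π.


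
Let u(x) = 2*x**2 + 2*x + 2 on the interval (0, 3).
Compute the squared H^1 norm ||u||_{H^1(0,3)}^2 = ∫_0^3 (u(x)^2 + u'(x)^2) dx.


||u||_{H^1}^2 = 3702/5

The H^1 norm (squared) on an interval (0, L) is
  ||u||_{H^1}^2 = ∫_0^L u(x)^2 dx + ∫_0^L u'(x)^2 dx.
Compute u'(x) = 4*x + 2.
Then u(x)^2 = 4*x**4 + 8*x**3 + 12*x**2 + 8*x + 4 and u'(x)^2 = 16*x**2 + 16*x + 4.
Integrate each monomial from 0 to 3 using ∫_0^3 c·x^n dx = c·3^(n+1)/(n+1):
  ∫_0^3 u(x)^2 dx = ∫_0^3 (4*x^4 + 8*x^3 + 12*x^2 + 8*x + 4) dx. Term by term:
    ∫_0^3 4*x^4 dx = 972/5;  ∫_0^3 8*x^3 dx = 162;  ∫_0^3 12*x^2 dx = 108;
    ∫_0^3 8*x dx = 36;  ∫_0^3 4 dx = 12.
  Sum: 972/5 + 162 + 108 + 36 + 12 = 2562/5.
  ∫_0^3 u'(x)^2 dx = ∫_0^3 (16*x^2 + 16*x + 4) dx. Term by term:
    ∫_0^3 16*x^2 dx = 144;  ∫_0^3 16*x dx = 72;  ∫_0^3 4 dx = 12.
  Sum: 144 + 72 + 12 = 228.
Adding: ||u||_{H^1}^2 = 2562/5 + 228 = 3702/5.


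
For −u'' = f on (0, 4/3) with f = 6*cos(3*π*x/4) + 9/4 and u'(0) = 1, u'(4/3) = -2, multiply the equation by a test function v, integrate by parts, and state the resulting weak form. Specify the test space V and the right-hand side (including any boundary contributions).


V = H^1(0, 4/3) (v unrestricted at boundary; u is determined up to an additive constant); weak form: ∫_0^4/3 u'v' dx = ∫_0^4/3 (6*cos(3*π*x/4) + 9/4) v dx − 2·v(4/3) − v(0) for all v ∈ V.

Multiply both sides by a test function v and integrate from 0 to 4/3:
  ∫_0^4/3 −u''(x) v(x) dx = ∫_0^4/3 f(x) v(x) dx.
Integrate the LHS by parts once:
  ∫_0^4/3 −u'' v dx = −[u'(x) v(x)]_0^4/3 + ∫_0^4/3 u'(x) v'(x) dx.
Thus ∫_0^4/3 u'(x) v'(x) dx = ∫_0^4/3 f(x) v(x) dx + [u'(x) v(x)]_0^4/3.
Choose V so that boundary terms are either known or forced to vanish.
u has inhomogeneous Neumann u'(0) = 1, u'(4/3) = -2. [u' v]_0^4/3 = (-2)·v(4/3) − (1)·v(0) = − 2·v(4/3) − v(0). Take V = H^1(0, 4/3); boundary term becomes part of RHS.
Weak formulation: find u (satisfying any essential BC) such that ∫_0^4/3 u'(x) v'(x) dx = ∫_0^4/3 f v dx − 2·v(4/3) − v(0) for all v ∈ V (Neumann data are natural BCs: they enter the RHS as boundary terms).
Substituting f(x) = 6*cos(3*π*x/4) + 9/4, the right-hand side is ∫_0^4/3 (6*cos(3*π*x/4) + 9/4) v dx − 2·v(4/3) − v(0).
Compatibility check (pure Neumann): taking v ≡ 1 ∈ V gives 0 = ∫_0^4/3 f dx + (-2) − (1), i.e. ∫_0^4/3 f dx must equal u'(0) − u'(4/3) = 3. Indeed ∫_0^4/3 (6*cos(3*π*x/4) + 9/4) dx = 3, so the data are compatible. The solution is then unique only up to an additive constant (fix it e.g. by requiring ∫_0^4/3 u dx = 0).


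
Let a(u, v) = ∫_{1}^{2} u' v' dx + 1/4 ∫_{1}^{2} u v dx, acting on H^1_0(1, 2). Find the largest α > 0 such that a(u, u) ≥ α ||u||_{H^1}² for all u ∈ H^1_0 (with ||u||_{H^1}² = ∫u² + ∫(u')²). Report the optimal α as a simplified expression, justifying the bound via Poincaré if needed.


α = (1/4 + π^2)/(1 + π^2)

Coercivity of a(·,·) on H^1_0(1, 2) means a(u, u) ≥ α ||u||_{H^1}² for every u ∈ H^1_0.
The interval has length L = 1, and Poincaré/coercivity depend only on L. Here a(u, u) = ∫(u')² + (1/4)·∫u².
Here 0 < c = 1/4 < 1. The condition a(u,u) ≥ α||u||_{H^1}² reads (1−α)∫(u')² ≥ (α−c)∫u². Any admissible α is ≤ 1 (rapidly oscillating u have ∫u²/∫(u')² → 0), and α = 1 would force 0 ≥ (1−c)∫u², impossible since c < 1; so 1−α > 0. By the sharp Poincaré inequality on H^1_0 of an interval of length L, ∫(u')² ≥ (π/L)²∫u² with equality for the first sine mode sin(π(x−x₀)/L) (x₀ the left endpoint), so the inequality holds for all u iff (1−α)(π/L)² ≥ α − c, i.e. α ≤ ((π/L)² + c)/((π/L)² + 1) = (1 + c(L/π)²)/(1 + (L/π)²). With (π/L)² = π^2 and c = 1/4, the largest admissible constant is α = ((π/L)² + c)/((π/L)² + 1).
Simplifying, α = (1/4 + π^2)/(1 + π^2).


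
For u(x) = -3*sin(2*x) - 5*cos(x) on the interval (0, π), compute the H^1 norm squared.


||u||_{H^1(0,π)}^2 = 80 + 95*π/2

u'(x) = 5*sin(x) - 6*cos(2*x).
Expand u² and (u')² and integrate term by term on (0, π), using: for integers n ≥ 1, ∫_0^π sin²(nx) dx = ∫_0^π cos²(nx) dx = π/2; for n ≠ n', ∫_0^π sin(nx)sin(n'x) dx = ∫_0^π cos(nx)cos(n'x) dx = 0; and by product-to-sum, ∫_0^π sin(nx)cos(n'x) dx = ½∫_0^π [sin((n+n')x) + sin((n−n')x)] dx, which is 0 when n+n' is even and 2n/(n²−n'²) when n+n' is odd (it need not vanish on (0, π)).
  u² squared terms: (-5)²·∫cos(x)² dx = 25·π/2 = 25*π/2;  (-3)²·∫sin(2x)² dx = 9·π/2 = 9*π/2.
  u² cross terms: 2·(-5)·(-3)·∫cos(x)·sin(2x) dx = 30·(4/3) = 40.
  So ∫_0^π u² dx = 25*π/2 + 9*π/2 + 40 = 40 + 17*π.
  (u')² squared terms: (-6)²·∫cos(2x)² dx = 36·π/2 = 18*π;  (5)²·∫sin(x)² dx = 25·π/2 = 25*π/2.
  (u')² cross terms: 2·(-6)·(5)·∫cos(2x)·sin(x) dx = -60·(-2/3) = 40.
  So ∫_0^π (u')² dx = 18*π + 25*π/2 + 40 = 40 + 61*π/2.
||u||_{H^1}^2 = (40 + 17*π) + (40 + 61*π/2) = 80 + 95*π/2.


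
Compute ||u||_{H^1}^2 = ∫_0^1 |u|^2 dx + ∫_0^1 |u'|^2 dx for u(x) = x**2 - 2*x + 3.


||u||_{H^1}^2 = 103/15

The H^1 norm (squared) on an interval (0, L) is
  ||u||_{H^1}^2 = ∫_0^L u(x)^2 dx + ∫_0^L u'(x)^2 dx.
Compute u'(x) = 2*x - 2.
Then u(x)^2 = x**4 - 4*x**3 + 10*x**2 - 12*x + 9 and u'(x)^2 = 4*x**2 - 8*x + 4.
Integrate each monomial from 0 to 1 using ∫_0^1 c·x^n dx = c·1^(n+1)/(n+1):
  ∫_0^1 u(x)^2 dx = ∫_0^1 (x^4 - 4*x^3 + 10*x^2 - 12*x + 9) dx. Term by term:
    ∫_0^1 x^4 dx = 1/5;  ∫_0^1 -4*x^3 dx = -1;  ∫_0^1 10*x^2 dx = 10/3;
    ∫_0^1 -12*x dx = -6;  ∫_0^1 9 dx = 9.
  Sum: 1/5 − 1 + 10/3 − 6 + 9 = 83/15.
  ∫_0^1 u'(x)^2 dx = ∫_0^1 (4*x^2 - 8*x + 4) dx. Term by term:
    ∫_0^1 4*x^2 dx = 4/3;  ∫_0^1 -8*x dx = -4;  ∫_0^1 4 dx = 4.
  Sum: 4/3 − 4 + 4 = 4/3.
Adding: ||u||_{H^1}^2 = 83/15 + 4/3 = 103/15.


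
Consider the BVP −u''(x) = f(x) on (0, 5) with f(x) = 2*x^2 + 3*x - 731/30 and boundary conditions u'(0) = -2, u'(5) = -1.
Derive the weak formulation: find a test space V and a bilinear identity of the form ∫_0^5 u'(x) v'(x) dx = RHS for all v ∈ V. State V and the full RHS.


V = H^1(0, 5) (v unrestricted at boundary; u is determined up to an additive constant); weak form: ∫_0^5 u'v' dx = ∫_0^5 (2*x^2 + 3*x - 731/30) v dx − v(5) + 2·v(0) for all v ∈ V.

Multiply both sides by a test function v and integrate from 0 to 5:
  ∫_0^5 −u''(x) v(x) dx = ∫_0^5 f(x) v(x) dx.
Integrate the LHS by parts once:
  ∫_0^5 −u'' v dx = −[u'(x) v(x)]_0^5 + ∫_0^5 u'(x) v'(x) dx.
Thus ∫_0^5 u'(x) v'(x) dx = ∫_0^5 f(x) v(x) dx + [u'(x) v(x)]_0^5.
Choose V so that boundary terms are either known or forced to vanish.
u has inhomogeneous Neumann u'(0) = -2, u'(5) = -1. [u' v]_0^5 = (-1)·v(5) − (-2)·v(0) = − v(5) + 2·v(0). Take V = H^1(0, 5); boundary term becomes part of RHS.
Weak formulation: find u (satisfying any essential BC) such that ∫_0^5 u'(x) v'(x) dx = ∫_0^5 f v dx − v(5) + 2·v(0) for all v ∈ V (Neumann data are natural BCs: they enter the RHS as boundary terms).
Substituting f(x) = 2*x^2 + 3*x - 731/30, the right-hand side is ∫_0^5 (2*x^2 + 3*x - 731/30) v dx − v(5) + 2·v(0).
Compatibility check (pure Neumann): taking v ≡ 1 ∈ V gives 0 = ∫_0^5 f dx + (-1) − (-2), i.e. ∫_0^5 f dx must equal u'(0) − u'(5) = -1. Indeed ∫_0^5 (2*x^2 + 3*x - 731/30) dx = -1, so the data are compatible. The solution is then unique only up to an additive constant (fix it e.g. by requiring ∫_0^5 u dx = 0).


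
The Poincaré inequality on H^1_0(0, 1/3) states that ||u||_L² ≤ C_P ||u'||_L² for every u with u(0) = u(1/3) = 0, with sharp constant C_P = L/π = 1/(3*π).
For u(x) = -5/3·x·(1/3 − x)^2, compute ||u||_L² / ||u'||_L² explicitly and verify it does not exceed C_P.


||u||_L² / ||u'||_L² = sqrt(14)/42 < C_P = 1/(3*π).

u(x) = -5/3·x·(1/3 − x)^2, so u'(x) = -5*x^2 + 20*x/9 - 5/27.
u(x) = -5/3·x·(1/3 − x)^2 vanishes at x = 0 and x = 1/3, so u ∈ H^1_0(0, 1/3). Differentiate via the product rule and integrate the resulting polynomials term by term.
  ∫_0^1/3 u² dx = ∫_0^1/3 (25*x^6/9 - 100*x^5/27 + 50*x^4/27 - 100*x^3/243 + 25*x^2/729) dx. Term by term:
    ∫_0^1/3 25*x^6/9 dx = 25/137781;  ∫_0^1/3 -100*x^5/27 dx = -50/59049;  ∫_0^1/3 50*x^4/27 dx = 10/6561;
    ∫_0^1/3 -100*x^3/243 dx = -25/19683;  ∫_0^1/3 25*x^2/729 dx = 25/59049.
  Sum: 25/137781 − 50/59049 + 10/6561 − 25/19683 + 25/59049 = 5/413343.
  ∫_0^1/3 (u')² dx = ∫_0^1/3 (25*x^4 - 200*x^3/9 + 550*x^2/81 - 200*x/243 + 25/729) dx. Term by term:
    ∫_0^1/3 25*x^4 dx = 5/243;  ∫_0^1/3 -200*x^3/9 dx = -50/729;  ∫_0^1/3 550*x^2/81 dx = 550/6561;
    ∫_0^1/3 -200*x/243 dx = -100/2187;  ∫_0^1/3 25/729 dx = 25/2187.
  Sum: 5/243 − 50/729 + 550/6561 − 100/2187 + 25/2187 = 10/6561.
∫_0^1/3 u² dx = 5/413343, so ||u||_L² = sqrt(35)/1701.
∫_0^1/3 (u')² dx = 10/6561, so ||u'||_L² = sqrt(10)/81.
Ratio ||u||_L² / ||u'||_L² = sqrt(14)/42.
Sharp Poincaré constant on H^1_0(0, 1/3) is C_P = L/π = 1/(3*π), achieved by sin(3*π·x).
A polynomial bump cannot attain the sharp Poincaré constant (only the first sine eigenfunction does), so the ratio is strictly less than C_P, consistent with ||u||_L² ≤ C_P ||u'||_L².


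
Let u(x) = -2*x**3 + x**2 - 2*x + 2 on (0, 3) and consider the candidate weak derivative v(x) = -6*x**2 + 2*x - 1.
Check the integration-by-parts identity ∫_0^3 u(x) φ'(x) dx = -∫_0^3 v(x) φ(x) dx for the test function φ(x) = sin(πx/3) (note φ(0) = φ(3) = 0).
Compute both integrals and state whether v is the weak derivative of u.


LHS = -648/π^3 + 156/π, RHS = -648/π^3 + 150/π. No, v is not the weak derivative of u.

u(x) = -2*x**3 + x**2 - 2*x + 2, classical derivative u'(x) = -6*x**2 + 2*x - 2.
φ(x) = sin(πx/3), so φ'(x) = π*cos(π*x/3)/3.
Note φ(0) = φ(3) = 0, so the boundary term u·φ vanishes.
LHS = ∫_0^3 u(x) φ'(x) dx = ∫_0^3 (-2*π*x^3*cos(π*x/3)/3 + π*x^2*cos(π*x/3)/3 - 2*π*x*cos(π*x/3)/3 + 2*π*cos(π*x/3)/3) dx. Term by term:
  ∫_0^3 2*π*cos(π*x/3)/3 dx = 0;  ∫_0^3 -2*π*x*cos(π*x/3)/3 dx = 12/π;  ∫_0^3 -2*π*x^3*cos(π*x/3)/3 dx = -648/π^3 + 162/π;
  ∫_0^3 π*x^2*cos(π*x/3)/3 dx = -18/π.
Sum: 0 + 12/π + -648/π^3 + 162/π − 18/π = -648/π^3 + 156/π.
So LHS = -648/π^3 + 156/π.
∫_0^3 v(x) φ(x) dx = ∫_0^3 (-6*x^2*sin(π*x/3) + 2*x*sin(π*x/3) - sin(π*x/3)) dx. Term by term:
  ∫_0^3 -sin(π*x/3) dx = -6/π;  ∫_0^3 -6*x^2*sin(π*x/3) dx = -162/π + 648/π^3;  ∫_0^3 2*x*sin(π*x/3) dx = 18/π.
Sum: -6/π + -162/π + 648/π^3 + 18/π = -150/π + 648/π^3.
So RHS = -∫_0^3 v(x) φ(x) dx = -648/π^3 + 150/π.
LHS − RHS = 6/π ≠ 0, so the identity fails.
(For a valid weak derivative the identity must hold for EVERY test function, in particular this one. The failure shows v is NOT the weak derivative of u.)
Correct weak derivative would be u'(x) = -6*x**2 + 2*x - 2.


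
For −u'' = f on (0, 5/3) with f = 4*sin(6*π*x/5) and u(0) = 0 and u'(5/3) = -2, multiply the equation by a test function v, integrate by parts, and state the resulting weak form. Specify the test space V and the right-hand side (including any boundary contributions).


V = {v ∈ H^1(0, 5/3) : v(0) = 0} (test functions vanish at x = 0 where u is specified); weak form: ∫_0^5/3 u'v' dx = ∫_0^5/3 (4*sin(6*π*x/5)) v dx − 2·v(5/3) for all v ∈ V.

Multiply both sides by a test function v and integrate from 0 to 5/3:
  ∫_0^5/3 −u''(x) v(x) dx = ∫_0^5/3 f(x) v(x) dx.
Integrate the LHS by parts once:
  ∫_0^5/3 −u'' v dx = −[u'(x) v(x)]_0^5/3 + ∫_0^5/3 u'(x) v'(x) dx.
Thus ∫_0^5/3 u'(x) v'(x) dx = ∫_0^5/3 f(x) v(x) dx + [u'(x) v(x)]_0^5/3.
Choose V so that boundary terms are either known or forced to vanish.
Mixed BC: u(0) = 0 (Dirichlet) and u'(5/3) = -2 (Neumann). Define V = {v ∈ H^1(0, 5/3) : v(0) = 0}. Then [u' v]_0^5/3 = u'(5/3)·v(5/3) − u'(0)·0 = − 2·v(5/3).
Weak formulation: find u (satisfying any essential BC) such that ∫_0^5/3 u'(x) v'(x) dx = ∫_0^5/3 f v dx − 2·v(5/3) for all v ∈ V (Dirichlet at 0 absorbed into V; Neumann datum at x = 5/3 contributes the boundary term).
Substituting f(x) = 4*sin(6*π*x/5), the right-hand side is ∫_0^5/3 (4*sin(6*π*x/5)) v dx − 2·v(5/3).
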